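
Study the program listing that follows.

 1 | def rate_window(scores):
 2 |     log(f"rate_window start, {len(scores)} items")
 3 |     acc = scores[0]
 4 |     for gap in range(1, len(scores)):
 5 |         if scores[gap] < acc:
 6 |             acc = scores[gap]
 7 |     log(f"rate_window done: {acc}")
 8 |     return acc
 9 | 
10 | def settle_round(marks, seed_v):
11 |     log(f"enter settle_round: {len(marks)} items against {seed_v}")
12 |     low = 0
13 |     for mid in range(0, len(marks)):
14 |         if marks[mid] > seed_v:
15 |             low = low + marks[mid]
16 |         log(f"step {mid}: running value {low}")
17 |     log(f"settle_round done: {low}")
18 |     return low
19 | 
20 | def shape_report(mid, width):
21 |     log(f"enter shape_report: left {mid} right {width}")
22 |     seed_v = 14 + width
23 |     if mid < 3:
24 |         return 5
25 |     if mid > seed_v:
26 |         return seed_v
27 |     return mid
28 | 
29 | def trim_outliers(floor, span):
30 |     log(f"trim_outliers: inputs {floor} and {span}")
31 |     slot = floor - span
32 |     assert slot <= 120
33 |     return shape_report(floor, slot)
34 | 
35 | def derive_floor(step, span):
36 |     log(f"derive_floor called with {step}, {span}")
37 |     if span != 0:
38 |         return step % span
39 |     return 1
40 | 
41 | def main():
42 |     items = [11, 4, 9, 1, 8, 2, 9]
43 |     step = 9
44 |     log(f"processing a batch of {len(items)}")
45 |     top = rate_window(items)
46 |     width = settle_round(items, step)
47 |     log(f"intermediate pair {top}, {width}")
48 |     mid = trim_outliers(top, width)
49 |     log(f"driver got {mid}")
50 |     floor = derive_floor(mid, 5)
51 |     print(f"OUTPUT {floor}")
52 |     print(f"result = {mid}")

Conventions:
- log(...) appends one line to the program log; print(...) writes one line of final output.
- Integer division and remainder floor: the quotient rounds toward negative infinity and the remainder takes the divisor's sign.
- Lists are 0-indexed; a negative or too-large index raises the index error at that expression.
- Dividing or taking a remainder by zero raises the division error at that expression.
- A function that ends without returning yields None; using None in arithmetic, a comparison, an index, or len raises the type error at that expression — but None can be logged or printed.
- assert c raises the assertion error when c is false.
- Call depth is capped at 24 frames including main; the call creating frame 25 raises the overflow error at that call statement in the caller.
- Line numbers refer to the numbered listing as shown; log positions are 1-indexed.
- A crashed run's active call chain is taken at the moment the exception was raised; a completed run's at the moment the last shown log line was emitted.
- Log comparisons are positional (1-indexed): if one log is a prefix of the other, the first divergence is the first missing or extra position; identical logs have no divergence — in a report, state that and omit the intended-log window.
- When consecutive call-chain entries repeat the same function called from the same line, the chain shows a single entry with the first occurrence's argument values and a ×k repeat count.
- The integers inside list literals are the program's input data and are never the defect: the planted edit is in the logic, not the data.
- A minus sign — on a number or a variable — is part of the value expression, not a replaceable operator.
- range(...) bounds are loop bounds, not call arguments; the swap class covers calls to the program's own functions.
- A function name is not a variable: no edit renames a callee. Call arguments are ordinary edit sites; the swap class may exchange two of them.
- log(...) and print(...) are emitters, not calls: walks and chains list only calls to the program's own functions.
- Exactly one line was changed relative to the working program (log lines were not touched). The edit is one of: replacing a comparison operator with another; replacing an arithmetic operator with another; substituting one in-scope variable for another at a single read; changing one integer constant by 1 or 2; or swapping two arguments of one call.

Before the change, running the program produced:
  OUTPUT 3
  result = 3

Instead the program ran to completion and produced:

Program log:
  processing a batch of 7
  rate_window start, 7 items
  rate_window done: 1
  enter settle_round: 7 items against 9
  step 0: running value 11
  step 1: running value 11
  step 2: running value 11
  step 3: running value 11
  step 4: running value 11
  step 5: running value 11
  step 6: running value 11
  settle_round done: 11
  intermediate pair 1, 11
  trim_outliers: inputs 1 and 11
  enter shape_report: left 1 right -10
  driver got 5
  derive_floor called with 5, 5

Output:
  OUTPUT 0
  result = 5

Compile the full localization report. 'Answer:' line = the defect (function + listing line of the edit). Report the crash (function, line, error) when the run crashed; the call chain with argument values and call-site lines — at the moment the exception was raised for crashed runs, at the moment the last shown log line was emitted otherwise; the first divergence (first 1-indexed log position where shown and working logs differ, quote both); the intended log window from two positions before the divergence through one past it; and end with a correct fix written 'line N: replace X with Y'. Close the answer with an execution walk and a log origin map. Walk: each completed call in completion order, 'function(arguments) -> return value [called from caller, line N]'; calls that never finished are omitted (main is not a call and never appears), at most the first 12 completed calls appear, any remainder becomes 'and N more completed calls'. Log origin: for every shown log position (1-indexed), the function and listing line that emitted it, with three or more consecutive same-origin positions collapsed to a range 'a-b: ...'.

Answer: the defect is in shape_report at line 24.
Key observation: At log position 16 the runs split — shown 'driver got 5', but the working version logs 'driver got 3'.
Call chain: main -> derive_floor(5, 5) (called at line 50).
First divergence: position 16; shown 'driver got 5' vs intended 'driver got 3'.
Intended log window:
  14: trim_outliers: inputs 1 and 11
  15: enter shape_report: left 1 right -10
  16: driver got 3
  17: derive_floor called with 3, 5
Execution walk:
  rate_window([11, 4, 9, 1, 8, 2, 9]) -> 1  [called from main, line 45]
  settle_round([11, 4, 9, 1, 8, 2, 9], 9) -> 11  [called from main, line 46]
  shape_report(1, -10) -> 5  [called from trim_outliers, line 33]
  trim_outliers(1, 11) -> 5  [called from main, line 48]
  derive_floor(5, 5) -> 0  [called from main, line 50]
Origin of each log line:
  1: emitted by main (line 44)
  2: emitted by rate_window (line 2)
  3: emitted by rate_window (line 7)
  4: emitted by settle_round (line 11)
  5-11: emitted by settle_round (line 16)
  12: emitted by settle_round (line 17)
  13: emitted by main (line 47)
  14: emitted by trim_outliers (line 30)
  15: emitted by shape_report (line 21)
  16: emitted by main (line 49)
  17: emitted by derive_floor (line 36)
A correct fix: line 24: replace `5` with `3`.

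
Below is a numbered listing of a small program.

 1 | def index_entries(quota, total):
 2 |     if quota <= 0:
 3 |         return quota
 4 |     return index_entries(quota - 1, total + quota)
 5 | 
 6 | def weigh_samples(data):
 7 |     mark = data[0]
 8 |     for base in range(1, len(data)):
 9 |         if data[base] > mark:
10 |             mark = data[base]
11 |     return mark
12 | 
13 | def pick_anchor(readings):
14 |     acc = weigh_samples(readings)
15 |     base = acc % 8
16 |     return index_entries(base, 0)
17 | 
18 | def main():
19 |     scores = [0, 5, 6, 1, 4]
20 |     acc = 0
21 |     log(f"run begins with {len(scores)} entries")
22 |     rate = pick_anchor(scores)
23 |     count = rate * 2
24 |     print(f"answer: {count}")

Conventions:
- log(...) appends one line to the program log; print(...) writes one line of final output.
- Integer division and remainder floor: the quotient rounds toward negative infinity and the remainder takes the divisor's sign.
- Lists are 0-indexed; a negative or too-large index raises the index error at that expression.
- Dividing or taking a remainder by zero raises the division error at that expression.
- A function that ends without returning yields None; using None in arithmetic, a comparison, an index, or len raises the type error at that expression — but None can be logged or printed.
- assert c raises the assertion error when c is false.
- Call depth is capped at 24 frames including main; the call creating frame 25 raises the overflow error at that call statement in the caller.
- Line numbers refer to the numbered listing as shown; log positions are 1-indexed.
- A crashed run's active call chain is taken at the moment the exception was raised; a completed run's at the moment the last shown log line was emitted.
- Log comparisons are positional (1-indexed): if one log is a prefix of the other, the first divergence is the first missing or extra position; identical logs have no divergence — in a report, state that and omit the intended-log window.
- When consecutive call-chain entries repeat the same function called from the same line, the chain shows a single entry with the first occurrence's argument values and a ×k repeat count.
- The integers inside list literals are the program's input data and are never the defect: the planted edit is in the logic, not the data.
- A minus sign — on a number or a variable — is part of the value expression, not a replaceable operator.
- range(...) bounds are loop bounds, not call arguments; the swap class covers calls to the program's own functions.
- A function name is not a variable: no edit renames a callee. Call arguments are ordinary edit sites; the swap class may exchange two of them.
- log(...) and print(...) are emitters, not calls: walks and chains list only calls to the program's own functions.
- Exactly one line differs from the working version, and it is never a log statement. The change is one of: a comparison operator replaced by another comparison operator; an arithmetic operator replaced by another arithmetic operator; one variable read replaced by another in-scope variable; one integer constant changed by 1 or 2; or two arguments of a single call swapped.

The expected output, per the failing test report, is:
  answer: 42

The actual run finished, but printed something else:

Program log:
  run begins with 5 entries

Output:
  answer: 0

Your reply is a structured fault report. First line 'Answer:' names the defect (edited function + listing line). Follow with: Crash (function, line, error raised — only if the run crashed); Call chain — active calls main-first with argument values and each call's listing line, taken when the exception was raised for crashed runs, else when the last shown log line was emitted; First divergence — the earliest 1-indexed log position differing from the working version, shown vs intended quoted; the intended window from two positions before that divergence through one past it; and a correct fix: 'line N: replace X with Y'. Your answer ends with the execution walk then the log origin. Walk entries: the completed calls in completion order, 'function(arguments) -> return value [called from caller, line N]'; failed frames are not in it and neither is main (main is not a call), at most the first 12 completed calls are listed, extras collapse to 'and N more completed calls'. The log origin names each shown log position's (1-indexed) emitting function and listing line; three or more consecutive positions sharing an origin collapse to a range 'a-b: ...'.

Answer: the defect is in index_entries at line 3.
The tell: No log line changed; the fault shows up purely in the output.
Call chain: main.
First divergence: none — the logs agree in full.
Execution walk:
  weigh_samples([0, 5, 6, 1, 4]) -> 6  [called from pick_anchor, line 14]
  index_entries(0, 21) -> 0  [called from index_entries, line 4]
  index_entries(1, 20) -> 0  [called from index_entries, line 4]
  index_entries(2, 18) -> 0  [called from index_entries, line 4]
  index_entries(3, 15) -> 0  [called from index_entries, line 4]
  index_entries(4, 11) -> 0  [called from index_entries, line 4]
  index_entries(5, 6) -> 0  [called from index_entries, line 4]
  index_entries(6, 0) -> 0  [called from pick_anchor, line 16]
  pick_anchor([0, 5, 6, 1, 4]) -> 0  [called from main, line 22]
Log line origins:
  1: logged in main at line 21
A correct fix: line 3: replace `quota` with `total`.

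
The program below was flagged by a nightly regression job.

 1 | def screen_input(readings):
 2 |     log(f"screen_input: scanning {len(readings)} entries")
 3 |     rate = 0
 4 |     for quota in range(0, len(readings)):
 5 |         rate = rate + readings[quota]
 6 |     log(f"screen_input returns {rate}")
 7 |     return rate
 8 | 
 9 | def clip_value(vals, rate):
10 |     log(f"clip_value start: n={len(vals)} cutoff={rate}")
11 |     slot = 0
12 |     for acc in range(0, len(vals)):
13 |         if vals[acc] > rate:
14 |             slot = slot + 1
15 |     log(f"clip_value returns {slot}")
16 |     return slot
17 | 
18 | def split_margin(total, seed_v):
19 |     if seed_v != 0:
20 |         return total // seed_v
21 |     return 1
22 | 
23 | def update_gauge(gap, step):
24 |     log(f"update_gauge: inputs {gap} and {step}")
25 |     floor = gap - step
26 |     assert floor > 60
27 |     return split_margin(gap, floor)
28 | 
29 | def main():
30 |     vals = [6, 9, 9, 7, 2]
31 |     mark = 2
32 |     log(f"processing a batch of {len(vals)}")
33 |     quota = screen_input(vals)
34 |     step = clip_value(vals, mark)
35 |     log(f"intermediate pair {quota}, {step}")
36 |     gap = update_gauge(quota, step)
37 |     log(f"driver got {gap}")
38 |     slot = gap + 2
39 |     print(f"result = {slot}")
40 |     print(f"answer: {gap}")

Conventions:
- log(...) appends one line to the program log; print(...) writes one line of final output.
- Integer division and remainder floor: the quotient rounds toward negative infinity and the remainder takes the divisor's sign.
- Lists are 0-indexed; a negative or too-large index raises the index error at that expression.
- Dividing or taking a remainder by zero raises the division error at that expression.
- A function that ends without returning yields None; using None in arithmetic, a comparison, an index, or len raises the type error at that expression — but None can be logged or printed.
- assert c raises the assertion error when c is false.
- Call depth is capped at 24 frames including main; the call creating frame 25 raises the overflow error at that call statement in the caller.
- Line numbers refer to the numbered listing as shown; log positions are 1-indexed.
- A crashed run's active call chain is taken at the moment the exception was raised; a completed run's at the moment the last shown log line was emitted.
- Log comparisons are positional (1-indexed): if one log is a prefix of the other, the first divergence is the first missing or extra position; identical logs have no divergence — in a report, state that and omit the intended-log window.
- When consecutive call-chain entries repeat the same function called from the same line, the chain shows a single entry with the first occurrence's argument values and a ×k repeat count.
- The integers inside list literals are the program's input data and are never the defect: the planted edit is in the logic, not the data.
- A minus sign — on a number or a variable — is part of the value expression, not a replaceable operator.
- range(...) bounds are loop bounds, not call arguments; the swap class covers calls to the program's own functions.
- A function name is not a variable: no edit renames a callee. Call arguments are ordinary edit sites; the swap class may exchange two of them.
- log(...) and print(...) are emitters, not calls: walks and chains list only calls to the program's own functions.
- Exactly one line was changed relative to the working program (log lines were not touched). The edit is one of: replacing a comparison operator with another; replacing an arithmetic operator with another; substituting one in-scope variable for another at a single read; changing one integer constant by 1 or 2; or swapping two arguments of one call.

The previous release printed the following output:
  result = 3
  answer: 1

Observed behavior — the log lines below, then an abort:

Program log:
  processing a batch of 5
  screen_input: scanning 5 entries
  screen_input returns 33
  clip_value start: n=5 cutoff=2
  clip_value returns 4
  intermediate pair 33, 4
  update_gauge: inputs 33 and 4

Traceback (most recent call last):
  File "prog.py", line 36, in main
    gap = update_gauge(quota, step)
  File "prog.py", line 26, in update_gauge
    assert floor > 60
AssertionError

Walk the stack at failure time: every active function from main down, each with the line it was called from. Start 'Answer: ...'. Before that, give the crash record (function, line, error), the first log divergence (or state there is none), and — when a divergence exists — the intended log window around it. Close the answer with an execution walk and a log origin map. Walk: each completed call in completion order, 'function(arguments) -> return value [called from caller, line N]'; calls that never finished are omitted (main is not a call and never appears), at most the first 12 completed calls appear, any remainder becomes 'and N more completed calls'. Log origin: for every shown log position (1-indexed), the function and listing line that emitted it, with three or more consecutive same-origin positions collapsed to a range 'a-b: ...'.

Answer: main -> update_gauge (called at line 36).
Key observation: The log ends early — 7 lines, where the working version next logs 'driver got 1'.
Crash: update_gauge, line 26, AssertionError.
First divergence: position 8 — after 7 matching lines the faulty run goes silent; intended next line 'driver got 1'.
Intended log window:
  6: intermediate pair 33, 4
  7: update_gauge: inputs 33 and 4
  8: driver got 1
Execution walk:
  screen_input([6, 9, 9, 7, 2]) -> 33  [called from main, line 33]
  clip_value([6, 9, 9, 7, 2], 2) -> 4  [called from main, line 34]
Origin of each log line:
  1 — main, line 32
  2 — screen_input, line 2
  3 — screen_input, line 6
  4 — clip_value, line 10
  5 — clip_value, line 15
  6 — main, line 35
  7 — update_gauge, line 24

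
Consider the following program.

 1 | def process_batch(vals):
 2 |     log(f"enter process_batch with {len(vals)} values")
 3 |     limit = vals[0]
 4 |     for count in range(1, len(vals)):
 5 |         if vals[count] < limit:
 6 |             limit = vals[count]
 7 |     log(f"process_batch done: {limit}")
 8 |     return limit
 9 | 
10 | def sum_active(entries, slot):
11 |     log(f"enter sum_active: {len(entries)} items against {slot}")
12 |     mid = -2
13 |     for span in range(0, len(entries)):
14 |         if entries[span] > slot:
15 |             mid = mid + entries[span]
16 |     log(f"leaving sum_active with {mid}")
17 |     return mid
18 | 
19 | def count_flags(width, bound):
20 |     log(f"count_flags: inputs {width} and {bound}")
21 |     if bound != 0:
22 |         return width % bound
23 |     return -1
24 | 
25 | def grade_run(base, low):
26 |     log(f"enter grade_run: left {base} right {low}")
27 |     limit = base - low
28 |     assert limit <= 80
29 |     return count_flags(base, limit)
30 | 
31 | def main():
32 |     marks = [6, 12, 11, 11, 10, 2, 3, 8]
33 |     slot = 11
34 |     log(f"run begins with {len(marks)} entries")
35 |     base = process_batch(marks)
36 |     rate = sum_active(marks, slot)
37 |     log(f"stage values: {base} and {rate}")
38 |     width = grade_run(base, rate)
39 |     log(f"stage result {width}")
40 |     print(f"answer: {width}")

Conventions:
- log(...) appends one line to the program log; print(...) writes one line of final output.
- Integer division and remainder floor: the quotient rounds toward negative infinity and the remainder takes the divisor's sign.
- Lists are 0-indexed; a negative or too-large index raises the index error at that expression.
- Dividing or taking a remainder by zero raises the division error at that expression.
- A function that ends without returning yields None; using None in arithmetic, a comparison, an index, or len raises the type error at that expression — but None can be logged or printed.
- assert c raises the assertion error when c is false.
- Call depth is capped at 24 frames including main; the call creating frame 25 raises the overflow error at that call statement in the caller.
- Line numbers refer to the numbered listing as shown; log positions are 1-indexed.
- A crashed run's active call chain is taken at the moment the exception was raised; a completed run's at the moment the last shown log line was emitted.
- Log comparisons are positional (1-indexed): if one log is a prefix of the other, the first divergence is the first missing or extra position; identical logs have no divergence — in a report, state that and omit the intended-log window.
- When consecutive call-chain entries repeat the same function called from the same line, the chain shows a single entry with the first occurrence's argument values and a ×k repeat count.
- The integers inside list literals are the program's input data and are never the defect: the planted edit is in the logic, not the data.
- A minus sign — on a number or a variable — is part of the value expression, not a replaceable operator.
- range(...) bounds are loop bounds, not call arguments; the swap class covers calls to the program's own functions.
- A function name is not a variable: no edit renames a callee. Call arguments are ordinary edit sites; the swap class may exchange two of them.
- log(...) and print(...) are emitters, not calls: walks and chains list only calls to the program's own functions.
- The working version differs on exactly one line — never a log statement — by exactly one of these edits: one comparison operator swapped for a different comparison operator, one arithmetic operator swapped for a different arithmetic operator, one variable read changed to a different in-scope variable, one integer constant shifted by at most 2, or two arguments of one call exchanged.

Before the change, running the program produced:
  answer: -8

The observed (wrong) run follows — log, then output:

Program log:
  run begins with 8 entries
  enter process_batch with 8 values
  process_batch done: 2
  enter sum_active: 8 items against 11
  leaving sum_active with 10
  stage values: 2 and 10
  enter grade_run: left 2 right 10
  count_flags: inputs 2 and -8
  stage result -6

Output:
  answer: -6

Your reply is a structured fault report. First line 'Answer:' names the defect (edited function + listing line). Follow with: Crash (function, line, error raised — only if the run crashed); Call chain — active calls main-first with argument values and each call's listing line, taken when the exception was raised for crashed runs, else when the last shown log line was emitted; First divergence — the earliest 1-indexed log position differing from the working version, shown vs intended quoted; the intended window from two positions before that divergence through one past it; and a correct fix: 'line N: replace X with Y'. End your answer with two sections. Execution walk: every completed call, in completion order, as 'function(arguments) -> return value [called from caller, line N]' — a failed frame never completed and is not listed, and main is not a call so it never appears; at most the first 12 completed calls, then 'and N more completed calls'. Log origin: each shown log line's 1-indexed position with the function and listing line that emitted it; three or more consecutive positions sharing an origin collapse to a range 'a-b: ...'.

Answer: the defect is in sum_active at line 12.
Key fact: The earliest visible damage is log position 5 — 'leaving sum_active with 10' rather than the intended 'leaving sum_active with 12'.
Call chain: main.
First divergence: at position 5 the run shows 'leaving sum_active with 10' where the working version logs 'leaving sum_active with 12'.
Intended log window:
  3: process_batch done: 2
  4: enter sum_active: 8 items against 11
  5: leaving sum_active with 12
  6: stage values: 2 and 12
Execution walk:
  process_batch([6, 12, 11, 11, 10, 2, 3, 8]) -> 2  [called from main, line 35]
  sum_active([6, 12, 11, 11, 10, 2, 3, 8], 11) -> 10  [called from main, line 36]
  count_flags(2, -8) -> -6  [called from grade_run, line 29]
  grade_run(2, 10) -> -6  [called from main, line 38]
Log origins:
  1: emitted by main (line 34)
  2: emitted by process_batch (line 2)
  3: emitted by process_batch (line 7)
  4: emitted by sum_active (line 11)
  5: emitted by sum_active (line 16)
  6: emitted by main (line 37)
  7: emitted by grade_run (line 26)
  8: emitted by count_flags (line 20)
  9: emitted by main (line 39)
A correct fix: line 12: replace `-2` with `0`.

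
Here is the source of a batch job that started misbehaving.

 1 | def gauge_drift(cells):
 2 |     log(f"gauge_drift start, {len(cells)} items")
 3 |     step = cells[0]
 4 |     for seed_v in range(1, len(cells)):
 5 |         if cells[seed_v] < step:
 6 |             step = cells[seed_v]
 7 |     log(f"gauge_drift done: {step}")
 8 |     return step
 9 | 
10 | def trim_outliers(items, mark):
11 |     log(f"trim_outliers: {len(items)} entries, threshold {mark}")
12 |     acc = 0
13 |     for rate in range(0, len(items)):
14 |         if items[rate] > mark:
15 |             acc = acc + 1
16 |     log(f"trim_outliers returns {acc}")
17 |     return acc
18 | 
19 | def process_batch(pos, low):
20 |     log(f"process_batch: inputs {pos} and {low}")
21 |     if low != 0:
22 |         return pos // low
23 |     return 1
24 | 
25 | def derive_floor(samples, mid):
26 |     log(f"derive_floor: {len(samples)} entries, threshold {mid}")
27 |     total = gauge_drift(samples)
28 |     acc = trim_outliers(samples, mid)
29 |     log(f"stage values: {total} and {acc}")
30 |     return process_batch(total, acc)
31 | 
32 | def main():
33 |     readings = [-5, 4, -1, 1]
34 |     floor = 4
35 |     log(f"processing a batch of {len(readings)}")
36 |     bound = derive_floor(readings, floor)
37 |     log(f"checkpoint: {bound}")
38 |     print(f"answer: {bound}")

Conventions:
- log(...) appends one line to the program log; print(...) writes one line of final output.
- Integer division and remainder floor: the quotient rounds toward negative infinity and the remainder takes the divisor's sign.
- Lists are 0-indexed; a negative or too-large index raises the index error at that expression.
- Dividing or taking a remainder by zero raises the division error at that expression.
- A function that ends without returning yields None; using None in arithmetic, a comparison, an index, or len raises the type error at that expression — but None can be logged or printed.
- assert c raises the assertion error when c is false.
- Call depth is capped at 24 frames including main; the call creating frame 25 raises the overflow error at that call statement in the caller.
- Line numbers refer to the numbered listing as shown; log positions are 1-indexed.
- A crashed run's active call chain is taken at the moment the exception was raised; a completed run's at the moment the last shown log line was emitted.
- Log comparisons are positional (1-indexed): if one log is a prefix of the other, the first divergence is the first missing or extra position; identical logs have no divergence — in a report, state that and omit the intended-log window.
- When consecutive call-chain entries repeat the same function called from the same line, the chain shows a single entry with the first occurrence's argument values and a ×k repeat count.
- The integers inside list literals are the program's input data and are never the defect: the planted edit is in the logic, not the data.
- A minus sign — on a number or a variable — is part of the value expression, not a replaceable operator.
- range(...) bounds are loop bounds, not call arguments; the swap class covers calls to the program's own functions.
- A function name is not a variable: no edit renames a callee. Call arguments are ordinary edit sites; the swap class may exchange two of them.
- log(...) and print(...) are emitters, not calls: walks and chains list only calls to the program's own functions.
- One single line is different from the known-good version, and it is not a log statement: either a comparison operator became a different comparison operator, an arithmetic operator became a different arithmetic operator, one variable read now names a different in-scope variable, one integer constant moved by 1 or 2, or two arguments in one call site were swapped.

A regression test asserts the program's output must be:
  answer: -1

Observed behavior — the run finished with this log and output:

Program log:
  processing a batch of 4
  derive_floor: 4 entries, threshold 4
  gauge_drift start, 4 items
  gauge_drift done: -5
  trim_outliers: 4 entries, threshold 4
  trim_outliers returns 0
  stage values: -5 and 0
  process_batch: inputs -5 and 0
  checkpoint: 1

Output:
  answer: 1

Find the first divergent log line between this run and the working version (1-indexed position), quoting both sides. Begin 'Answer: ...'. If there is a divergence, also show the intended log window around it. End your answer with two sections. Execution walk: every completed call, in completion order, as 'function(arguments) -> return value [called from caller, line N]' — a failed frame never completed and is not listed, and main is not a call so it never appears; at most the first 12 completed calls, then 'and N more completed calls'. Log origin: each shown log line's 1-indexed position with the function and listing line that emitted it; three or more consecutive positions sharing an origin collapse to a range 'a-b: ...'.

Answer: at position 9 the run shows 'checkpoint: 1' where the working version logs 'checkpoint: -1'.
Intended log window:
  7: stage values: -5 and 0
  8: process_batch: inputs -5 and 0
  9: checkpoint: -1
Execution walk:
  gauge_drift([-5, 4, -1, 1]) -> -5  [called from derive_floor, line 27]
  trim_outliers([-5, 4, -1, 1], 4) -> 0  [called from derive_floor, line 28]
  process_batch(-5, 0) -> 1  [called from derive_floor, line 30]
  derive_floor([-5, 4, -1, 1], 4) -> 1  [called from main, line 36]
Log origin:
  1: from main, line 35
  2: from derive_floor, line 26
  3: from gauge_drift, line 2
  4: from gauge_drift, line 7
  5: from trim_outliers, line 11
  6: from trim_outliers, line 16
  7: from derive_floor, line 29
  8: from process_batch, line 20
  9: from main, line 37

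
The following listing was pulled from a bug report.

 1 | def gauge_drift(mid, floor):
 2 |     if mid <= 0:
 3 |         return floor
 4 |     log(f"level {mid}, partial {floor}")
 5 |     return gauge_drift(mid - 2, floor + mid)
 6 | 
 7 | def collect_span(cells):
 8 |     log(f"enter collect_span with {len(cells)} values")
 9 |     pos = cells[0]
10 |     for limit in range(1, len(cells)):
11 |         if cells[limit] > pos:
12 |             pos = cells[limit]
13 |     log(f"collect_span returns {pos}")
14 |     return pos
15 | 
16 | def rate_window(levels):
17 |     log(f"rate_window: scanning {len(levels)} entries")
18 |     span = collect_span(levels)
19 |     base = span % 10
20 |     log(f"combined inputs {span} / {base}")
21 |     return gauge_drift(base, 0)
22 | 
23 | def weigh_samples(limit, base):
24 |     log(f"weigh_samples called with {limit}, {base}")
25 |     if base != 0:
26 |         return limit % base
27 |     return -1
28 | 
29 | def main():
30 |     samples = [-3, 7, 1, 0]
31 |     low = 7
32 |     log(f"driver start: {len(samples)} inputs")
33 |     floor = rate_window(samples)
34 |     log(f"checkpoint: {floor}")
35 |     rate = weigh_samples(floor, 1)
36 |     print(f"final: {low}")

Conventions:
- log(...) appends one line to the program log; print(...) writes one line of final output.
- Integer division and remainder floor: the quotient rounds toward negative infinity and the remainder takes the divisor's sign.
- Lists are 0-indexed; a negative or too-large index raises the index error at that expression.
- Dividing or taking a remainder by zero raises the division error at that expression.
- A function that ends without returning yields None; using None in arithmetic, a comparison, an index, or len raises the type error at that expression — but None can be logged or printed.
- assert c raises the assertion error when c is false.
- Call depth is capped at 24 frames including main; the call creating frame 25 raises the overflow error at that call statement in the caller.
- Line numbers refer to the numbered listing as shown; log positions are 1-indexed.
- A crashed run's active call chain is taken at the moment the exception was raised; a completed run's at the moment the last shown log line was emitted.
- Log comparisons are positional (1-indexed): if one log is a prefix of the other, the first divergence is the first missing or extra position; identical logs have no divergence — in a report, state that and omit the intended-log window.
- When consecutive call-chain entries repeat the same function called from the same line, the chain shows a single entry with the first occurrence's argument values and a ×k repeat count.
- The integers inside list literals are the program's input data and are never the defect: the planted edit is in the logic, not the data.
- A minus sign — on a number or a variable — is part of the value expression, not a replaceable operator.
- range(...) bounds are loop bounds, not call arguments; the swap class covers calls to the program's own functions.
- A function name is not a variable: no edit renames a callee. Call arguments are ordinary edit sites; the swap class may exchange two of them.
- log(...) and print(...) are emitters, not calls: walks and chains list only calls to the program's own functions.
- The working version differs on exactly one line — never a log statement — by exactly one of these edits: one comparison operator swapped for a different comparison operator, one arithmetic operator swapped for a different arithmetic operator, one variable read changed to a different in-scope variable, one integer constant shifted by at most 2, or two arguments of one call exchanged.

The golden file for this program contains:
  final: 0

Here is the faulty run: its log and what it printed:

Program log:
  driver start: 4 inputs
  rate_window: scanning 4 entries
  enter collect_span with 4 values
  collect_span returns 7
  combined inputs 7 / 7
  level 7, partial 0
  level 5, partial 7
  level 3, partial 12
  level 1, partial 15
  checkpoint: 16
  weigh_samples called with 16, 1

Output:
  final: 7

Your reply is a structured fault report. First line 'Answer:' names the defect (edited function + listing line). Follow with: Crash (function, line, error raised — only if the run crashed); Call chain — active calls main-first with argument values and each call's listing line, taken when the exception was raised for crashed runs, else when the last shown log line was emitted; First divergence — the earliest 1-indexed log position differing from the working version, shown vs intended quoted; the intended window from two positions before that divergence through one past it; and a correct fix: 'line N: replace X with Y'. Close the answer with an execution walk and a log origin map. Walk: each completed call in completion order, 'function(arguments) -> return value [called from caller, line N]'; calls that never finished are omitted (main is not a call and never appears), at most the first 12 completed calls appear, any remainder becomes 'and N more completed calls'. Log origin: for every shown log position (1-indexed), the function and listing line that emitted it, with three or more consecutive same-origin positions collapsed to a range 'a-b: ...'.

Answer: the defect is in main at line 36.
Key fact: Nothing in the log betrays the bug — only the output does.
Call chain: main -> weigh_samples(16, 1) (called at line 35).
First divergence: none (the log streams are identical).
Execution walk:
  collect_span([-3, 7, 1, 0]) -> 7  [called from rate_window, line 18]
  gauge_drift(-1, 16) -> 16  [called from gauge_drift, line 5]
  gauge_drift(1, 15) -> 16  [called from gauge_drift, line 5]
  gauge_drift(3, 12) -> 16  [called from gauge_drift, line 5]
  gauge_drift(5, 7) -> 16  [called from gauge_drift, line 5]
  gauge_drift(7, 0) -> 16  [called from rate_window, line 21]
  rate_window([-3, 7, 1, 0]) -> 16  [called from main, line 33]
  weigh_samples(16, 1) -> 0  [called from main, line 35]
Origin of each log line:
  1: logged in main at line 32
  2: logged in rate_window at line 17
  3: logged in collect_span at line 8
  4: logged in collect_span at line 13
  5: logged in rate_window at line 20
  6-9: logged in gauge_drift at line 4
  10: logged in main at line 34
  11: logged in weigh_samples at line 24
A correct fix: line 36: replace `low` with `rate`.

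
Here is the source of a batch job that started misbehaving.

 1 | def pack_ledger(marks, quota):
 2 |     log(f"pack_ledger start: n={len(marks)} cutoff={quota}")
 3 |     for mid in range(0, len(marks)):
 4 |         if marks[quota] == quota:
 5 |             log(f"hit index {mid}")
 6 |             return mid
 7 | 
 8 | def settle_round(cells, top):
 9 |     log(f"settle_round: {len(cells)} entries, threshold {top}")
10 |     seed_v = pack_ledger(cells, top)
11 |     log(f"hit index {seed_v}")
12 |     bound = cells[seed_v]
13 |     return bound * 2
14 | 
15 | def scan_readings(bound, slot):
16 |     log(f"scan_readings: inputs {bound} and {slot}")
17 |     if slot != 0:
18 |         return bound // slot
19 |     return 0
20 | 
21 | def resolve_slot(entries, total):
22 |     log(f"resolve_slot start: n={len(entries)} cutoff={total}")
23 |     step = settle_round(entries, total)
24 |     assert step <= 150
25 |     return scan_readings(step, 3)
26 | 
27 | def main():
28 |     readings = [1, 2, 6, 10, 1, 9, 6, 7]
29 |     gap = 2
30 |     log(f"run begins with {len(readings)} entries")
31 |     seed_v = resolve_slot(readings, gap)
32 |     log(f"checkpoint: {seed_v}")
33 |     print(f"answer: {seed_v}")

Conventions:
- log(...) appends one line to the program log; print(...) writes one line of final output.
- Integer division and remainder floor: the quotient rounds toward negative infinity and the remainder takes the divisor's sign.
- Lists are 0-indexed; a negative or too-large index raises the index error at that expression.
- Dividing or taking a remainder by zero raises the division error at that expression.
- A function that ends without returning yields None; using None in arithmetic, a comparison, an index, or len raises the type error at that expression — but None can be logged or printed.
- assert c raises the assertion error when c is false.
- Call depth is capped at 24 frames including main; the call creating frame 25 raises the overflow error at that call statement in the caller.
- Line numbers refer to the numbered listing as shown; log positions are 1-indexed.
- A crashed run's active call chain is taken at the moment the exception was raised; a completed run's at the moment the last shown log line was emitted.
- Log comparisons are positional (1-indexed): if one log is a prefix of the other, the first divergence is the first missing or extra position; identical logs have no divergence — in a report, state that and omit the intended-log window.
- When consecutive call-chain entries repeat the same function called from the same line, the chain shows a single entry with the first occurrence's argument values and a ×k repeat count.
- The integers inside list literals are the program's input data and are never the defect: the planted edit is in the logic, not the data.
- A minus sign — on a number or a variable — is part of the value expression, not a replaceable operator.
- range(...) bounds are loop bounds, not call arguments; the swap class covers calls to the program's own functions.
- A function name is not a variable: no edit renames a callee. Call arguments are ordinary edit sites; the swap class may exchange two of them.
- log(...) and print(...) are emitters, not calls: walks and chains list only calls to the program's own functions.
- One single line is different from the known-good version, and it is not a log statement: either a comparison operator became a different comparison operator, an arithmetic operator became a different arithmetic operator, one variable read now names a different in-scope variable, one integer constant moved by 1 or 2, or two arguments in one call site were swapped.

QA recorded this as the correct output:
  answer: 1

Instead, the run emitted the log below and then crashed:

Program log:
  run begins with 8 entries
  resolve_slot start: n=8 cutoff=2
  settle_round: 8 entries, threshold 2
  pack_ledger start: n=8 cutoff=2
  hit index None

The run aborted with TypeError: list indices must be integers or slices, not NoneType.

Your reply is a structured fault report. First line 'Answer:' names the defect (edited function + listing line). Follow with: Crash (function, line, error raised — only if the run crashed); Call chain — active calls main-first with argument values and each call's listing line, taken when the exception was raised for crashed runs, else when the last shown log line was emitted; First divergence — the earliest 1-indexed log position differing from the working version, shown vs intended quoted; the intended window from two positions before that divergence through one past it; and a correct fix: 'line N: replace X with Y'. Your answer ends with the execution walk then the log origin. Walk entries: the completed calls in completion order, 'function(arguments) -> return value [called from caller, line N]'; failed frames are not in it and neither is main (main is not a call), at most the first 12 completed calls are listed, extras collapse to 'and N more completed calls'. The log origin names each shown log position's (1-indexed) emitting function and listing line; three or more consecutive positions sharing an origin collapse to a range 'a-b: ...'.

Answer: the defect is in pack_ledger at line 4.
Key observation: Everything matches until log position 5, which reads 'hit index None' in place of 'hit index 1'.
Crash: settle_round, line 12, TypeError.
Call chain: main -> resolve_slot([1, 2, 6, 10, 1, 9, 6, 7], 2) (called at line 31) -> settle_round([1, 2, 6, 10, 1, 9, 6, 7], 2) (called at line 23).
First divergence: at position 5 the run shows 'hit index None' where the working version logs 'hit index 1'.
Intended log window:
  3: settle_round: 8 entries, threshold 2
  4: pack_ledger start: n=8 cutoff=2
  5: hit index 1
  6: hit index 1
Execution walk:
  pack_ledger([1, 2, 6, 10, 1, 9, 6, 7], 2) -> None  [called from settle_round, line 10]
Log origin:
  1 — main, line 30
  2 — resolve_slot, line 22
  3 — settle_round, line 9
  4 — pack_ledger, line 2
  5 — settle_round, line 11
A correct fix: line 4: replace `marks[quota]` with `marks[mid]`.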